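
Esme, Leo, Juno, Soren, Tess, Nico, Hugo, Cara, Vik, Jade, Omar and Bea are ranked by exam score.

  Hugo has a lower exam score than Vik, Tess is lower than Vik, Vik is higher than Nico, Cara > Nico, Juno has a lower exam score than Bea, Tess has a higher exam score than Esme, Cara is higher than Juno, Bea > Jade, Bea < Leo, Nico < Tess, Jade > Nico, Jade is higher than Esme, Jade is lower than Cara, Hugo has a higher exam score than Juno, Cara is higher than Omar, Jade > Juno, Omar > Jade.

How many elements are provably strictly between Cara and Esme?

Chaining upward from Esme reaches: Jade, Bea, Omar, Tess, Vik, Leo.
Chaining downward from Cara reaches: Nico, Juno, Jade, Omar.
Strictly between Esme and Cara are those in both lists: Jade, Omar — 2 elements.

2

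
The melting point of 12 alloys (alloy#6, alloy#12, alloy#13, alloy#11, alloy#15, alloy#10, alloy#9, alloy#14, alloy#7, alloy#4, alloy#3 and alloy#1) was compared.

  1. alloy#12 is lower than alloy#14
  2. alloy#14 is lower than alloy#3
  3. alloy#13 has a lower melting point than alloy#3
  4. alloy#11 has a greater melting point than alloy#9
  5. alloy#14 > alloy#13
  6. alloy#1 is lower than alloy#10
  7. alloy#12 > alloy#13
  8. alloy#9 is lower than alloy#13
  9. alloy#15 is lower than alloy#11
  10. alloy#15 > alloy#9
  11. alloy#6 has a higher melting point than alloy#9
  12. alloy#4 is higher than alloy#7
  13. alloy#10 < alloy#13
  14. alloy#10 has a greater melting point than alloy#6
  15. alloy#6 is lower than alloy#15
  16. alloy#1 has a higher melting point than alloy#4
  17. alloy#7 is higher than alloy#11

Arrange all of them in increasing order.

alloy#9 < alloy#6 < alloy#15 < alloy#11 < alloy#7 < alloy#4 < alloy#1 < alloy#10 < alloy#13 < alloy#12 < alloy#14 < alloy#3

Nothing is placed below alloy#9, so it is least; from there alloy#9 < alloy#6; alloy#6 < alloy#15; alloy#15 < alloy#11; alloy#11 < alloy#7; alloy#7 < alloy#4; alloy#4 < alloy#1; alloy#1 < alloy#10; alloy#10 < alloy#13; alloy#13 < alloy#12; alloy#12 < alloy#14; alloy#14 < alloy#3, each given directly.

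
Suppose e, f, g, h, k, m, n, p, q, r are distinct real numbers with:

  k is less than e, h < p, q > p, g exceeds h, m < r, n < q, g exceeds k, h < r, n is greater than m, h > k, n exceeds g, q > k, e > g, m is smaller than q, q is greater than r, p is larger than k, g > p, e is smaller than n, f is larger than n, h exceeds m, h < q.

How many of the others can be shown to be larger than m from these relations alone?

8

The elements the relations force above m are h, p, r, g, e, n, f, q — no chain reaches any other.
That is 8.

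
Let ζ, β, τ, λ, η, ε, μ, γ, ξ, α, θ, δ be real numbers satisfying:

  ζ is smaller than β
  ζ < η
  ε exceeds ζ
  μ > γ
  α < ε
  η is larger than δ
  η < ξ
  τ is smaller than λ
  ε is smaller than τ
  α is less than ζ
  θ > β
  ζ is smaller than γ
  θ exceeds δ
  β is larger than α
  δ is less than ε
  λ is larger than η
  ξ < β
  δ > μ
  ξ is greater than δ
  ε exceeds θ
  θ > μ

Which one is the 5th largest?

β

Chaining the given pairs: α < ζ < γ < μ < δ < η < ξ < β < θ < ε < τ < λ.
The 5th largest is β.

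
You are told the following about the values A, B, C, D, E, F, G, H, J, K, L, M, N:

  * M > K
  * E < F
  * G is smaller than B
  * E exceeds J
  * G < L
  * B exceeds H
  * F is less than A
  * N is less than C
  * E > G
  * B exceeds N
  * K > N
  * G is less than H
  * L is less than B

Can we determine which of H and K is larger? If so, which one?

Following every chain through H: above H we get B; below H we get G.
K is not reached, and no chain runs the other way from K to H.
So the given relations leave the order of H and K undetermined.

undetermined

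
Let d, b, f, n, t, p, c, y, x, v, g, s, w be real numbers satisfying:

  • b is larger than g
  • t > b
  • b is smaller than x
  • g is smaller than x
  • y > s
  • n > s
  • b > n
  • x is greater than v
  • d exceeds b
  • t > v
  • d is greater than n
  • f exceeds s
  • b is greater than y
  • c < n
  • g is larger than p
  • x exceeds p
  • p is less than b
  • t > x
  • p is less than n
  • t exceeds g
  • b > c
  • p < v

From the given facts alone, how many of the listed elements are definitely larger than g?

From g the given relations immediately reach b, x, t.
From those, d — 4 in total.
No other element is forced above g by the given relations, so the count is 4.

4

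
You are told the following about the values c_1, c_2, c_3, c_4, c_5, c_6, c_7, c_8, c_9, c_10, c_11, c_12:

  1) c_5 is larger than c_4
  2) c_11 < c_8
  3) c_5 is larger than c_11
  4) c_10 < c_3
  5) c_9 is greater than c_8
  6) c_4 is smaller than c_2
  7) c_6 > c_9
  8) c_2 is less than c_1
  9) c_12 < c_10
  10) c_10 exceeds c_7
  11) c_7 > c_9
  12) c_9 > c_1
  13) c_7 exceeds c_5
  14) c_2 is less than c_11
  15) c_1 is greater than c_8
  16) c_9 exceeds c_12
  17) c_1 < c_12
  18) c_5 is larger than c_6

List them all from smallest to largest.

The consecutive links are each given: c_4 < c_2; c_2 < c_11; c_11 < c_8; c_8 < c_1; c_1 < c_12; c_12 < c_9; c_9 < c_6; c_6 < c_5; c_5 < c_7; c_7 < c_10; c_10 < c_3.

c_4 < c_2 < c_11 < c_8 < c_1 < c_12 < c_9 < c_6 < c_5 < c_7 < c_10 < c_3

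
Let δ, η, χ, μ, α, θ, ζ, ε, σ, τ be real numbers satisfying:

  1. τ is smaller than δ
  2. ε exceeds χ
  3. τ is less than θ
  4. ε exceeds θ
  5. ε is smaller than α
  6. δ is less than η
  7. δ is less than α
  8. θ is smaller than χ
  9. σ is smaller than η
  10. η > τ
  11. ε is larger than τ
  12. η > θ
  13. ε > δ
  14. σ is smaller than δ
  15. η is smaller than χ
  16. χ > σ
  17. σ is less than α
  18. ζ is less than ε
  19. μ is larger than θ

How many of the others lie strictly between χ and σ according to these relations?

Chaining upward from σ reaches: δ, η, ε, α.
Chaining downward from χ reaches: τ, θ, δ, η.
Strictly between σ and χ are those in both lists: δ, η — 2 elements.

2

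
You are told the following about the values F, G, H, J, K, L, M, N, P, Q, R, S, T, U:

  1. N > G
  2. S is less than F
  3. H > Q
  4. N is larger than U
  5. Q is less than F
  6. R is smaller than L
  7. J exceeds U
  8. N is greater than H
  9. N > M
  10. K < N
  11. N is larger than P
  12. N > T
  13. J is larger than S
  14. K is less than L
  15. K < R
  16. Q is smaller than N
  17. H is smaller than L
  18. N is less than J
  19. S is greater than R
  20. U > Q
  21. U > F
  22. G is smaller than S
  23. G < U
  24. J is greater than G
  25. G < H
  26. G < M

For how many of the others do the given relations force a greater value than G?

The elements the relations force above G are H, S, F, M, U, N, J, L — no chain reaches any other.
That is 8.

8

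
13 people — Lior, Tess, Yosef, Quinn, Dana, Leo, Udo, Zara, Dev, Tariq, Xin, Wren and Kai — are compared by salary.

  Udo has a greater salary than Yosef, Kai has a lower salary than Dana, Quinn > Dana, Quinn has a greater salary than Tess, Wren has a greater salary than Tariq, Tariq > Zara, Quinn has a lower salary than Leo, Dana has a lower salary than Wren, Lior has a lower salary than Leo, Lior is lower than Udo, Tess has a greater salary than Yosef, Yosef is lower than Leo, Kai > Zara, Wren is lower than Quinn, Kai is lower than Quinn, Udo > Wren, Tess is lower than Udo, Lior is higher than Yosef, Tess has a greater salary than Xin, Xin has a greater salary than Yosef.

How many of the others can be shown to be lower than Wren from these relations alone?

Directly below Wren: Dana, Tariq.
One step further: Zara, Kai (4 so far).
No other element is forced below Wren by the given relations, so the count is 4.

4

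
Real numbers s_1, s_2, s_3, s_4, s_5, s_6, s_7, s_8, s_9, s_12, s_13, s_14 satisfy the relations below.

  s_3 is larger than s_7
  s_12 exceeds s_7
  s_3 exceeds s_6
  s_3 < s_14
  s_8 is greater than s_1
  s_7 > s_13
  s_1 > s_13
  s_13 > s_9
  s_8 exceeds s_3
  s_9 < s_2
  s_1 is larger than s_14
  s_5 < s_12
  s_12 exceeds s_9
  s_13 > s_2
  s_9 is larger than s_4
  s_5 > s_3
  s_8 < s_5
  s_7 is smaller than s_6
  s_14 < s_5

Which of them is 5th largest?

s_14

Chaining the given pairs: s_4 < s_9 < s_2 < s_13 < s_7 < s_6 < s_3 < s_14 < s_1 < s_8 < s_5 < s_12.
The 5th largest is s_14.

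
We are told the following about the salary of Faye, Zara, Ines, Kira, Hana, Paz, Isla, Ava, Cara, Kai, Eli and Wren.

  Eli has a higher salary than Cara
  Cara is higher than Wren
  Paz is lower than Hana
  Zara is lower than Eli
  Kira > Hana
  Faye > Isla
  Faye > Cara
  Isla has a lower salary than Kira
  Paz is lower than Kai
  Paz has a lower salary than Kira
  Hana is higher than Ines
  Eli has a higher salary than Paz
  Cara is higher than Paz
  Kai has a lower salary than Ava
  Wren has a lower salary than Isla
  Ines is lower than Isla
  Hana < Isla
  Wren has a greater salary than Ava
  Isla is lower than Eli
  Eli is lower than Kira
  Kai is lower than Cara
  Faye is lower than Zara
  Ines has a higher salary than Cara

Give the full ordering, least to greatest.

Paz < Kai < Ava < Wren < Cara < Ines < Hana < Isla < Faye < Zara < Eli < Kira

Nothing is placed below Paz, so it is least; from there Paz < Kai; Kai < Ava; Ava < Wren; Wren < Cara; Cara < Ines; Ines < Hana; Hana < Isla; Isla < Faye; Faye < Zara; Zara < Eli; Eli < Kira, each given directly.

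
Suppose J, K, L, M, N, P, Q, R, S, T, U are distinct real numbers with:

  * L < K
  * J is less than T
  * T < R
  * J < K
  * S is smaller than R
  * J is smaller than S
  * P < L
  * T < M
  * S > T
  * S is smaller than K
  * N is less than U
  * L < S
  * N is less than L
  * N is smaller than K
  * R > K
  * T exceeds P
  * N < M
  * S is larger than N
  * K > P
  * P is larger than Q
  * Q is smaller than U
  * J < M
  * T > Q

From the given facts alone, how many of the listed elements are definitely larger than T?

The elements the relations force above T are M, S, K, R — no chain reaches any other.
That is 4.

4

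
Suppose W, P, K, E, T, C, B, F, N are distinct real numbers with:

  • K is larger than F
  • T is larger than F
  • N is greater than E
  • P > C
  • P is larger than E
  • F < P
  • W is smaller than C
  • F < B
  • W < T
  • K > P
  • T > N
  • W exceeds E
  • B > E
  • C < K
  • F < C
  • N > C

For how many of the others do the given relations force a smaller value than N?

4

The elements the relations force below N are F, E, W, C — no chain reaches any other.
That is 4.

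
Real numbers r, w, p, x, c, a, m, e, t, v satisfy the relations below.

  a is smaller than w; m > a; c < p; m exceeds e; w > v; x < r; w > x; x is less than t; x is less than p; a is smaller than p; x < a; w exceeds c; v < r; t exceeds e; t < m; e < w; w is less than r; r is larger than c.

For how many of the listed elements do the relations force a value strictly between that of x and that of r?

2

The relations place x below r. An element lies strictly between them when it is forced above x and also forced below r.
Above x: {a, t, p, w, m}. Below r: {e, a, v, c, w}.
Intersection: {a, w} — 2.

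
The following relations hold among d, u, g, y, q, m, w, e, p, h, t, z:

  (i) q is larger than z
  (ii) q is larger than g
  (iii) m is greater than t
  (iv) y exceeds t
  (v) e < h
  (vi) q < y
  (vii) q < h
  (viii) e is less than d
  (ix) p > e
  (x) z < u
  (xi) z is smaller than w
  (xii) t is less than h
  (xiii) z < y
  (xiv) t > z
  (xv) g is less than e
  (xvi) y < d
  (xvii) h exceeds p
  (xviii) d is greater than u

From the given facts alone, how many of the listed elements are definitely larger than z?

From z the given relations immediately reach u, t, q, y, w.
From those, m, d, h — 8 in total.
Nothing else is reachable above z; 8 in all.

8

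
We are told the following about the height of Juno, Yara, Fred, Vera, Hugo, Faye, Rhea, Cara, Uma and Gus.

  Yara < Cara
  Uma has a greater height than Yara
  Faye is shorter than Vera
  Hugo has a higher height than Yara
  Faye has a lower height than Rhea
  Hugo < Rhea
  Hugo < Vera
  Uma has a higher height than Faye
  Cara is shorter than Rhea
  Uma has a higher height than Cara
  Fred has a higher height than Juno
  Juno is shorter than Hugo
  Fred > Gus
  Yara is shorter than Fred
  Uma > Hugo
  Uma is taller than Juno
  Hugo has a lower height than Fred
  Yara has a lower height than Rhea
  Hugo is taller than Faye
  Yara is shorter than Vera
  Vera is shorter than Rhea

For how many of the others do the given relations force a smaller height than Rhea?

The elements the relations force below Rhea are Faye, Juno, Yara, Cara, Hugo, Vera — no chain reaches any other.
That is 6.

6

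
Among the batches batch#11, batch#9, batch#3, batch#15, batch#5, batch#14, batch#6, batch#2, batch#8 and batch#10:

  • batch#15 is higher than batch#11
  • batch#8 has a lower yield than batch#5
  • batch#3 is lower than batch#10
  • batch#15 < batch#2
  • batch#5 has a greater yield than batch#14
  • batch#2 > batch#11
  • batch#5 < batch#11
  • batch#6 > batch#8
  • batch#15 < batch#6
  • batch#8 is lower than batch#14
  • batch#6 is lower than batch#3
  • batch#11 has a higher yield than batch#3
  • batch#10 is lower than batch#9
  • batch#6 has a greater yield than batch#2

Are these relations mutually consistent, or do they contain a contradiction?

We have batch#3 < batch#11 stated directly, yet also batch#11 < batch#15 < batch#2 < batch#6 < batch#3 by chaining the others — so batch#11 < batch#3. Contradiction.

inconsistent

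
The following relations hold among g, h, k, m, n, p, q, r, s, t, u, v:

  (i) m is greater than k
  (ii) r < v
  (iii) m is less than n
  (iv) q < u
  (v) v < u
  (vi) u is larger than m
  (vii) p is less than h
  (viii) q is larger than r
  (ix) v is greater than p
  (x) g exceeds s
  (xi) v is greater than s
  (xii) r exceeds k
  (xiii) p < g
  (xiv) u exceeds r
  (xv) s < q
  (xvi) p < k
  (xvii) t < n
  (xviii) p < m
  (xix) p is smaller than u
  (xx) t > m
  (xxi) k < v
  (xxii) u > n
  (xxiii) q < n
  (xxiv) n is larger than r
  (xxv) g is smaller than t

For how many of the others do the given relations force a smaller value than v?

4

From v the given relations immediately reach p, k, r, s.
Nothing else is reachable below v; 4 in all.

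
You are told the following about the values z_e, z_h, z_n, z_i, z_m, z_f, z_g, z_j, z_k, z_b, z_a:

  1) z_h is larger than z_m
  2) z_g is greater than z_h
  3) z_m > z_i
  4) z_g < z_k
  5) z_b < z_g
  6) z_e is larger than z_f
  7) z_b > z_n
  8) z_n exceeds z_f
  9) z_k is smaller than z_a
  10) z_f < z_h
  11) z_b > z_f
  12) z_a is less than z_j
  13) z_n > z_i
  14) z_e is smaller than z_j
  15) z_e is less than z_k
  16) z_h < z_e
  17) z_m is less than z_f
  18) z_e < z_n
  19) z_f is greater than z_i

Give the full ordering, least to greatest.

Each adjacent pair is fixed by a given relation: z_i < z_m; z_m < z_f; z_f < z_h; z_h < z_e; z_e < z_n; z_n < z_b; z_b < z_g; z_g < z_k; z_k < z_a; z_a < z_j. Chaining them end to end gives the full order.

z_i < z_m < z_f < z_h < z_e < z_n < z_b < z_g < z_k < z_a < z_j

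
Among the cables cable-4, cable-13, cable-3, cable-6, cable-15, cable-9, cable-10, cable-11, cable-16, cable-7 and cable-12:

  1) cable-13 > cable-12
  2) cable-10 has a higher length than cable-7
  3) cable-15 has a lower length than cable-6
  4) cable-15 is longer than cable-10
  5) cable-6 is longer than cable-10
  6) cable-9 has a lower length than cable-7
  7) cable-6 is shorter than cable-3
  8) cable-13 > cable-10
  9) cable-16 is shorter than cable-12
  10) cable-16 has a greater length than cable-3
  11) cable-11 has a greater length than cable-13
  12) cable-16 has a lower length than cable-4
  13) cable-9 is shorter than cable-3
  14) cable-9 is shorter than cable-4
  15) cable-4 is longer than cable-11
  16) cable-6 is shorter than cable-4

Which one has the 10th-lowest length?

cable-11

Piecing the relations together gives one ordering: cable-9 < cable-7 < cable-10 < cable-15 < cable-6 < cable-3 < cable-16 < cable-12 < cable-13 < cable-11 < cable-4.
The 10th smallest is cable-11.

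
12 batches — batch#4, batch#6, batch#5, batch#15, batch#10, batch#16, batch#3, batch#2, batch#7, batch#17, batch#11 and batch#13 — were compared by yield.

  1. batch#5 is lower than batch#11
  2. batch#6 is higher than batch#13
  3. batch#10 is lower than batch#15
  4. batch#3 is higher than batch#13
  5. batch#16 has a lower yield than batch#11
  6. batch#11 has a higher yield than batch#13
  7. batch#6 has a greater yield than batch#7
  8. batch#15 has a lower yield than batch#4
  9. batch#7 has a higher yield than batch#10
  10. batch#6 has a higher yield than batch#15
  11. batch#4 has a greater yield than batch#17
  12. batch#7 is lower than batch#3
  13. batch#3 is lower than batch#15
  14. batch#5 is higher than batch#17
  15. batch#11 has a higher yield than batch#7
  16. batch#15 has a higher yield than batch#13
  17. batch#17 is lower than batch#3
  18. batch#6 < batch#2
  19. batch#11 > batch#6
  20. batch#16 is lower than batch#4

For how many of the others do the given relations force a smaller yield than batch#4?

Directly below batch#4: batch#16, batch#17, batch#15.
One step further: batch#10, batch#13, batch#3 (6 so far).
One step further: batch#7 (7 so far).
Nothing else is reachable below batch#4; 7 in all.

7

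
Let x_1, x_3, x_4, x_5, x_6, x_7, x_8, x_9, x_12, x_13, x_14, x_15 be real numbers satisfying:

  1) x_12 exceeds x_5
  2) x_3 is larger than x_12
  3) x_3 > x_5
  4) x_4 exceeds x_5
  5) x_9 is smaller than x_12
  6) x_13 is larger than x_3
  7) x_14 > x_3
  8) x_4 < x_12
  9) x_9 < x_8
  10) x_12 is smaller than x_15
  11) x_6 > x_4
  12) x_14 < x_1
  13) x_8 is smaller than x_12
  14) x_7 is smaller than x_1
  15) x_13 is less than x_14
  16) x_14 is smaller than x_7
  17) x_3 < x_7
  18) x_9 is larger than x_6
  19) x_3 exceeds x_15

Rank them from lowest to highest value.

Each adjacent pair is fixed by a given relation: x_5 < x_4; x_4 < x_6; x_6 < x_9; x_9 < x_8; x_8 < x_12; x_12 < x_15; x_15 < x_3; x_3 < x_13; x_13 < x_14; x_14 < x_7; x_7 < x_1. Chaining them end to end gives the full order.

x_5 < x_4 < x_6 < x_9 < x_8 < x_12 < x_15 < x_3 < x_13 < x_14 < x_7 < x_1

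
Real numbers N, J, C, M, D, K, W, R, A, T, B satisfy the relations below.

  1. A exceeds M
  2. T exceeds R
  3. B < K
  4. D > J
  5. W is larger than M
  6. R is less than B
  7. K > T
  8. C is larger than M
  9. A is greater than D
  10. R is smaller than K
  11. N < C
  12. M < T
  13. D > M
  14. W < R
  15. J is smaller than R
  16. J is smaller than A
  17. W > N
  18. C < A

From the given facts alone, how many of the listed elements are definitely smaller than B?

5

From B the given relations immediately reach R.
From those, J, W — 3 in total.
From those, M, N — 5 in total.
No other element is forced below B by the given relations, so the count is 5.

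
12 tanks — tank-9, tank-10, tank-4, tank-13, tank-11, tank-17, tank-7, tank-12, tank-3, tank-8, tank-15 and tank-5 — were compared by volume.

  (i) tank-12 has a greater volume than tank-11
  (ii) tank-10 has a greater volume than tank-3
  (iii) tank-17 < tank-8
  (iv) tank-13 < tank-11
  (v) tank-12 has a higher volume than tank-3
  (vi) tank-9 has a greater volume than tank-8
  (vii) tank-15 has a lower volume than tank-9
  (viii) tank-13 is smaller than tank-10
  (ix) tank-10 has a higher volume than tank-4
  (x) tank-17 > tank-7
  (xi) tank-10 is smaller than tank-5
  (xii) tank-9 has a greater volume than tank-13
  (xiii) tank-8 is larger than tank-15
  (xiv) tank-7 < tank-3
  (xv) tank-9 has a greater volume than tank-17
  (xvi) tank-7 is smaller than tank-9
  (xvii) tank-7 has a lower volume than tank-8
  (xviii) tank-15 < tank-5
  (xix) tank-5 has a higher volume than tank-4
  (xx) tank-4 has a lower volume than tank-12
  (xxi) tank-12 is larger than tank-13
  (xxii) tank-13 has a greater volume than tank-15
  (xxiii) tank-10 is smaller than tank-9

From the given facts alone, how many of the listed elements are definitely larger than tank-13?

From tank-13 the given relations immediately reach tank-11, tank-10, tank-12, tank-9.
From those, tank-5 — 5 in total.
Nothing else is reachable above tank-13; 5 in all.

5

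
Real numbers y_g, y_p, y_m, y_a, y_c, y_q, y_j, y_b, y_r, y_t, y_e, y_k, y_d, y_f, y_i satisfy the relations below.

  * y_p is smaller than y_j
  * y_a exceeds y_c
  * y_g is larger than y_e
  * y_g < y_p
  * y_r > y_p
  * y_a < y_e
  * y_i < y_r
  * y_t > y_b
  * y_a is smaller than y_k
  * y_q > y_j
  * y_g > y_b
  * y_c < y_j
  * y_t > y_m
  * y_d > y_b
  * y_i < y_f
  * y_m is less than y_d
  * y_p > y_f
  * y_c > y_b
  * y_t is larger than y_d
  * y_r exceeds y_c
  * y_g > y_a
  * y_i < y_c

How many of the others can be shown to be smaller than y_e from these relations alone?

From y_e the given relations immediately reach y_a.
From those, y_c — 2 in total.
From those, y_i, y_b — 4 in total.
Nothing else is reachable below y_e; 4 in all.

4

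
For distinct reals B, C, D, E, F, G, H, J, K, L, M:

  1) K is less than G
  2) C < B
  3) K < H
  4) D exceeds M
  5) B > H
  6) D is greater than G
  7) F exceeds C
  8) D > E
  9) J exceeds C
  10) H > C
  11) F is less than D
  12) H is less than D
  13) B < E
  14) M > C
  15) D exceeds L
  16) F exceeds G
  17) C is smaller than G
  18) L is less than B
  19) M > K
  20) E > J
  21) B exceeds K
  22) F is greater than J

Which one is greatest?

D

Chaining downward from D: directly below it, L, M, H, G, F, E; then K, C, J, B.
That covers every other element, and nothing is given above D, so D is the greatest.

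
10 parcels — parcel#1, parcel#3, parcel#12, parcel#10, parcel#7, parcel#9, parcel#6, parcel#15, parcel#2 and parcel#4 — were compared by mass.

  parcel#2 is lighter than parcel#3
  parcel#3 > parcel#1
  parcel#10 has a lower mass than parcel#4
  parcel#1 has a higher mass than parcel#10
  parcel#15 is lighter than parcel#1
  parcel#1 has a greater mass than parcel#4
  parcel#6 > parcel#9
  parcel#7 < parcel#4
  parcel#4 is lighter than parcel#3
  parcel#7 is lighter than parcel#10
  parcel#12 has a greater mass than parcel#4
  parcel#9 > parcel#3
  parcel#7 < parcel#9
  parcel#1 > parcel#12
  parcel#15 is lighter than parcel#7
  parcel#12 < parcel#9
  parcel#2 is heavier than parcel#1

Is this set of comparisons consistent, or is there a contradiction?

The single ordering parcel#15 < parcel#7 < parcel#10 < parcel#4 < parcel#12 < parcel#1 < parcel#2 < parcel#3 < parcel#9 < parcel#6 satisfies every listed relation, so no contradiction arises.

consistent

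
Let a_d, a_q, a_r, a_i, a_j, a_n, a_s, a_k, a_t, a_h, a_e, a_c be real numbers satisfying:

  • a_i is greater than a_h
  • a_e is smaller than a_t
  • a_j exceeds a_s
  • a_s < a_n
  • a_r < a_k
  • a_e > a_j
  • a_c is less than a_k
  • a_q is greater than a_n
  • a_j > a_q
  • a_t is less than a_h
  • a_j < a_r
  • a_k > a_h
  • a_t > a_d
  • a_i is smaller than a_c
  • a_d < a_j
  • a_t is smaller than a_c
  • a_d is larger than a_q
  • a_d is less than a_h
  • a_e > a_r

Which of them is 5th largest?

The consecutive relations fix a unique order: a_s < a_n < a_q < a_d < a_j < a_r < a_e < a_t < a_h < a_i < a_c < a_k.
Counting 5 from the largest end gives a_t.

a_t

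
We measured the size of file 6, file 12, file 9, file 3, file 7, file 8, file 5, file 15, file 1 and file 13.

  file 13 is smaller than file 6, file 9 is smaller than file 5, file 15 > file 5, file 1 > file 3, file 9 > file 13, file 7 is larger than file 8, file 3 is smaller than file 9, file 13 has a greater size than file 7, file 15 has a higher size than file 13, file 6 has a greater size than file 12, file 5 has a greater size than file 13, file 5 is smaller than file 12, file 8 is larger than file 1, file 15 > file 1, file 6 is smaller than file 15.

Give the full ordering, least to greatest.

file 3 < file 1 < file 8 < file 7 < file 13 < file 9 < file 5 < file 12 < file 6 < file 15

The consecutive links are each given: file 3 < file 1; file 1 < file 8; file 8 < file 7; file 7 < file 13; file 13 < file 9; file 9 < file 5; file 5 < file 12; file 12 < file 6; file 6 < file 15.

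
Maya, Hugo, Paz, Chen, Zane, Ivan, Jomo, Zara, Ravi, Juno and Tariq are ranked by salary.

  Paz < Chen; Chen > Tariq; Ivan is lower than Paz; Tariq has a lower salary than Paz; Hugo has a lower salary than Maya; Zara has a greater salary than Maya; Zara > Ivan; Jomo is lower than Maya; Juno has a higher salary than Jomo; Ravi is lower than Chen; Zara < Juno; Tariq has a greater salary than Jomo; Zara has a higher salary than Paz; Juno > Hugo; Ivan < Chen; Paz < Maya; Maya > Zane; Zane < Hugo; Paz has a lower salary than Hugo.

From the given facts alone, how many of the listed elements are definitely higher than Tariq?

6

From Tariq the given relations immediately reach Paz, Chen.
From those, Hugo, Maya, Zara — 5 in total.
From those, Juno — 6 in total.
Nothing else is reachable above Tariq; 6 in all.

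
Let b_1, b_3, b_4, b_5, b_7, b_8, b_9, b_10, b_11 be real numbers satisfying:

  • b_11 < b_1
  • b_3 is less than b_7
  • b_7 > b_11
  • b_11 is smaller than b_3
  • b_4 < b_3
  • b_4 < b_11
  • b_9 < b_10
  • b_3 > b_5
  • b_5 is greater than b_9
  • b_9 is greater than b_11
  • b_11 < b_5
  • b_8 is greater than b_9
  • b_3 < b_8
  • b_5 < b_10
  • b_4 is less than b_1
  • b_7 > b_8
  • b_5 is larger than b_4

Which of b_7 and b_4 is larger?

b_7

b_4 < b_11 < b_9 < b_5 < b_3 < b_7, by transitivity through b_11, b_9, b_5, b_3.
So b_4 < b_7; b_7 is the larger of the two.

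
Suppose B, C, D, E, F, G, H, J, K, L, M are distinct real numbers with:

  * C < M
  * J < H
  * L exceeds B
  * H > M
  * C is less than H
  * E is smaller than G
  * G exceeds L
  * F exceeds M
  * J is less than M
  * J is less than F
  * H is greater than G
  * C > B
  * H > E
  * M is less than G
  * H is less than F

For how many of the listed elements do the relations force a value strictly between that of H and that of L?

Chaining upward from L reaches: G, F.
Chaining downward from H reaches: J, B, E, C, M, G.
Strictly between L and H are those in both lists: G — 1 element.

1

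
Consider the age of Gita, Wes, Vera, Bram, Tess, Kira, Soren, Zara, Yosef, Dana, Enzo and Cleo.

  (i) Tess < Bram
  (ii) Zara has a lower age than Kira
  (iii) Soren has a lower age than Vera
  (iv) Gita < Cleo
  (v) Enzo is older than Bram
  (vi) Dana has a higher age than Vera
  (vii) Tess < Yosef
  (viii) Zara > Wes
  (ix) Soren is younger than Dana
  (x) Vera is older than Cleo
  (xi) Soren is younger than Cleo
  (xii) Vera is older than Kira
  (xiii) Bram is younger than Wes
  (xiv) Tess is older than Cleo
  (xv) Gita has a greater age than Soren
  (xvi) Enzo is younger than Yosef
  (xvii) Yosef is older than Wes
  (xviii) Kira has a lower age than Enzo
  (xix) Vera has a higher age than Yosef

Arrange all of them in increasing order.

Soren < Gita < Cleo < Tess < Bram < Wes < Zara < Kira < Enzo < Yosef < Vera < Dana

The consecutive links are each given: Soren < Gita; Gita < Cleo; Cleo < Tess; Tess < Bram; Bram < Wes; Wes < Zara; Zara < Kira; Kira < Enzo; Enzo < Yosef; Yosef < Vera; Vera < Dana.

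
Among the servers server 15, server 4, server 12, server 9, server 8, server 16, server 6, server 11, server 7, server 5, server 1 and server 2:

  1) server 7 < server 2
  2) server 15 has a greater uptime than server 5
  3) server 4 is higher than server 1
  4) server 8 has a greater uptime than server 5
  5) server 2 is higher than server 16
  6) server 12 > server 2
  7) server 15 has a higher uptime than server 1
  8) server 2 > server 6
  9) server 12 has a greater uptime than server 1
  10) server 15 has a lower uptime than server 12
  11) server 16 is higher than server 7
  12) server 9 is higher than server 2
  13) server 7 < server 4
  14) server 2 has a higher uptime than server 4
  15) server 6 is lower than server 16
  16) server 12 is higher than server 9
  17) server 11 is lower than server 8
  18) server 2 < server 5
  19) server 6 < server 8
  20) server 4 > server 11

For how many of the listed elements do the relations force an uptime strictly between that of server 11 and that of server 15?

3

Chaining upward from server 11 reaches: server 4, server 2, server 9, server 5, server 12, server 8.
Chaining downward from server 15 reaches: server 7, server 6, server 1, server 4, server 16, server 2, server 5.
Strictly between server 11 and server 15 are those in both lists: server 4, server 2, server 5 — 3 elements.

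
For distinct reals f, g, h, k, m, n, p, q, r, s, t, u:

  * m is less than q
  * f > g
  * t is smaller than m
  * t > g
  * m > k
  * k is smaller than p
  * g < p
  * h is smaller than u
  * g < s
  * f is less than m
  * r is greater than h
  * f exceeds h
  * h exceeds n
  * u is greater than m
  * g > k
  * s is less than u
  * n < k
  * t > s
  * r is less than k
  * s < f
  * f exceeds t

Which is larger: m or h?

m

Link the given pairs in sequence: h < r; r < k; k < g; g < s; s < t; t < f; f < m.
Chaining these gives h < r < k < g < s < t < f < m.
So h < m; m is the larger of the two.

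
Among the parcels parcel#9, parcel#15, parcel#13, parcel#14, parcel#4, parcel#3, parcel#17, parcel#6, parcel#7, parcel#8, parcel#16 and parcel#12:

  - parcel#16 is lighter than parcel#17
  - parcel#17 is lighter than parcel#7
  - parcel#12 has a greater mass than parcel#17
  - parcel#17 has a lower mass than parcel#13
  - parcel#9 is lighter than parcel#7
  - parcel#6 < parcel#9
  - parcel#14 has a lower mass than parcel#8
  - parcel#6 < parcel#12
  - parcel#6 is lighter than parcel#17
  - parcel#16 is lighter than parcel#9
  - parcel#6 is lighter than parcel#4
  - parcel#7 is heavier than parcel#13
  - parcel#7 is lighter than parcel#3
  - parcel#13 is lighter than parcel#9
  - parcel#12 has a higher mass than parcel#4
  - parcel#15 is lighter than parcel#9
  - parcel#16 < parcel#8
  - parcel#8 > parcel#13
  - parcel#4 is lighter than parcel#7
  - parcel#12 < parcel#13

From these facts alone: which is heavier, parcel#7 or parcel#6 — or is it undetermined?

Link the given pairs in sequence: parcel#6 < parcel#17; parcel#17 < parcel#12; parcel#12 < parcel#13; parcel#13 < parcel#9; parcel#9 < parcel#7.
Together: parcel#6 < parcel#17 < parcel#12 < parcel#13 < parcel#9 < parcel#7.
So parcel#7 is heavier.

parcel#7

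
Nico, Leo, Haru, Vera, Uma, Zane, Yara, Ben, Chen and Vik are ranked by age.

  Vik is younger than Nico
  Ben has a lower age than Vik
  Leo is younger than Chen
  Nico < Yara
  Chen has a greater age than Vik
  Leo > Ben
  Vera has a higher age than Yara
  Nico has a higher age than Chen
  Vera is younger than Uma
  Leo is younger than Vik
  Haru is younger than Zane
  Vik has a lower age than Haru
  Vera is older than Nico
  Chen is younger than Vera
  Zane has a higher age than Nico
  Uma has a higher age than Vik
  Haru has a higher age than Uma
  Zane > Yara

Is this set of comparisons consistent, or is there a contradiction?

Every relation is compatible with Ben < Leo < Vik < Chen < Nico < Yara < Vera < Uma < Haru < Zane; the set is consistent.

consistent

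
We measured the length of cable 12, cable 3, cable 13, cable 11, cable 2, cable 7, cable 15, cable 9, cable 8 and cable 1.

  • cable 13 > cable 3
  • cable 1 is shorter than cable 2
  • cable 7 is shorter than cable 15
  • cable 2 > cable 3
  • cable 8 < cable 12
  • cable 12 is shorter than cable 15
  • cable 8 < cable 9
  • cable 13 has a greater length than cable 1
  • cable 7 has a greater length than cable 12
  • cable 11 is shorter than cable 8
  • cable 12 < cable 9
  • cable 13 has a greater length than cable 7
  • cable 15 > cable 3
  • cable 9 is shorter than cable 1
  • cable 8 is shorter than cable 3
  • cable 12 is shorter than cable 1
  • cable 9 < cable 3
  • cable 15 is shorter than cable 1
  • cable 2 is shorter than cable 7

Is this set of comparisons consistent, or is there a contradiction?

inconsistent

Chaining the given relations yields cable 15 < cable 1 < cable 2 < cable 7, so cable 15 < cable 7. But one relation states cable 7 < cable 15. These cannot both hold.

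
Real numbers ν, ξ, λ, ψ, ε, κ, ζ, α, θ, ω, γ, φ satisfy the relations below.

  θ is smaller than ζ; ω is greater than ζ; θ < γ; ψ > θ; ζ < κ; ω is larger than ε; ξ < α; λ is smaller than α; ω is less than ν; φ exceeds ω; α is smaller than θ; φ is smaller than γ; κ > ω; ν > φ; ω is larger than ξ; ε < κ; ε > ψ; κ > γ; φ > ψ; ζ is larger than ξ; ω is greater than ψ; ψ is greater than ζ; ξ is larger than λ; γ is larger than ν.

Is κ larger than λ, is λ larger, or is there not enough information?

Chaining the given relations: λ < ξ < α < θ < ζ < ψ < ε < ω < φ < ν < γ < κ.
So κ is larger.

κ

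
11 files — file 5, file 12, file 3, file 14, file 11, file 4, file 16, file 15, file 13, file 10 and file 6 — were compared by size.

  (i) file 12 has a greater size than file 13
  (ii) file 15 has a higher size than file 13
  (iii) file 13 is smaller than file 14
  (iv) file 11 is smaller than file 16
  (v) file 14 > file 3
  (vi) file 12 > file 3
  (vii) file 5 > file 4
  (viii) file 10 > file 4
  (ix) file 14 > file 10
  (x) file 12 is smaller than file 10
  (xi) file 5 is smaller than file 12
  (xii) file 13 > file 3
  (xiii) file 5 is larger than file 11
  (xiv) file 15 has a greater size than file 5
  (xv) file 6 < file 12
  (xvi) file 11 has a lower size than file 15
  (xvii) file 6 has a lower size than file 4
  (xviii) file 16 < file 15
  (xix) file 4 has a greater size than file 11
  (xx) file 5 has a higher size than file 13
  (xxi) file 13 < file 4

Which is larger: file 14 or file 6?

Link the given pairs in sequence: file 6 < file 4; file 4 < file 5; file 5 < file 12; file 12 < file 10; file 10 < file 14.
Chaining these gives file 6 < file 4 < file 5 < file 12 < file 10 < file 14.
So file 6 < file 14; file 14 is the larger of the two.

file 14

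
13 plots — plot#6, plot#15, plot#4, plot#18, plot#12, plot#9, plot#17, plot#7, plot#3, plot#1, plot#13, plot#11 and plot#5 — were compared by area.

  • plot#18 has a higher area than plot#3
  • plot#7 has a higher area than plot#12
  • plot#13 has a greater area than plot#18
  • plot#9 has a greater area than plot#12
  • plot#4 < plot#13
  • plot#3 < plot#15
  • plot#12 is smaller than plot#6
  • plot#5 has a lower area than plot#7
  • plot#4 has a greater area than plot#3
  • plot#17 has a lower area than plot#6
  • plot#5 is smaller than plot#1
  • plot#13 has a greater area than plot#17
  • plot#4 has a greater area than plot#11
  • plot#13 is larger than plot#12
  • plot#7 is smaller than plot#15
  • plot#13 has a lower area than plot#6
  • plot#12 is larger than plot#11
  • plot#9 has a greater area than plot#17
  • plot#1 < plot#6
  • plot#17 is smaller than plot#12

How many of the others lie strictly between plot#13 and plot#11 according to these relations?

2

The relations place plot#11 below plot#13. An element lies strictly between them when it is forced above plot#11 and also forced below plot#13.
Above plot#11: {plot#12, plot#4, plot#9, plot#7, plot#15, plot#6}. Below plot#13: {plot#3, plot#17, plot#18, plot#12, plot#4}.
Intersection: {plot#12, plot#4} — 2.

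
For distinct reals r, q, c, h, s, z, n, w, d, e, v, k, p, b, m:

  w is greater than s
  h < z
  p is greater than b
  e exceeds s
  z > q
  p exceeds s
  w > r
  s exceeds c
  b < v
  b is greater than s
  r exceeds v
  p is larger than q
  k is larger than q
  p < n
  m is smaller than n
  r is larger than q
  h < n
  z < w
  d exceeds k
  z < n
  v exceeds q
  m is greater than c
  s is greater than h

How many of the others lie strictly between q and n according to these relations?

The relations place q below n. An element lies strictly between them when it is forced above q and also forced below n.
Above q: {k, p, d, z, v, r, w}. Below n: {h, c, s, b, p, m, z}.
Intersection: {p, z} — 2.

2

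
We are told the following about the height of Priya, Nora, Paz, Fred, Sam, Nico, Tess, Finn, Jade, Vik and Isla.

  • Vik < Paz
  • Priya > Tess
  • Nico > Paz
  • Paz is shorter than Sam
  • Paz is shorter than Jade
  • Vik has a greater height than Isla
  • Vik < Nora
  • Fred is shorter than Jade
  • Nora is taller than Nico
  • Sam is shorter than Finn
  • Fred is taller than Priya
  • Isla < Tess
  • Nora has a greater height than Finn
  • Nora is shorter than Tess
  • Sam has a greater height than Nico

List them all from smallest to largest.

Isla < Vik < Paz < Nico < Sam < Finn < Nora < Tess < Priya < Fred < Jade

The consecutive links are each given: Isla < Vik; Vik < Paz; Paz < Nico; Nico < Sam; Sam < Finn; Finn < Nora; Nora < Tess; Tess < Priya; Priya < Fred; Fred < Jade.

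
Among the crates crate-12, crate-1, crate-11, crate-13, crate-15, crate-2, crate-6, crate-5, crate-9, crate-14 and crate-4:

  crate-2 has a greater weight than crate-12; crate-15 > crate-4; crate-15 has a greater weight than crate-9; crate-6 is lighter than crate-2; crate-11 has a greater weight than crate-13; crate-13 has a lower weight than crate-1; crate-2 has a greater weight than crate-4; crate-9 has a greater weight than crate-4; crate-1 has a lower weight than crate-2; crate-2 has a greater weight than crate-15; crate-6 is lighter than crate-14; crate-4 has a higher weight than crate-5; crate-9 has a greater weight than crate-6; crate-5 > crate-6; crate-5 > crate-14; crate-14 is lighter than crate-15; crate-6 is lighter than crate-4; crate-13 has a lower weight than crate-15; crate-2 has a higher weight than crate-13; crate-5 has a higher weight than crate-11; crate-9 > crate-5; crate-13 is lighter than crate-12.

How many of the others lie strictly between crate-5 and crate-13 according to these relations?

1

Chaining upward from crate-13 reaches: crate-12, crate-11, crate-1, crate-4, crate-9, crate-15, crate-2.
Chaining downward from crate-5 reaches: crate-6, crate-14, crate-11.
Strictly between crate-13 and crate-5 are those in both lists: crate-11 — 1 element.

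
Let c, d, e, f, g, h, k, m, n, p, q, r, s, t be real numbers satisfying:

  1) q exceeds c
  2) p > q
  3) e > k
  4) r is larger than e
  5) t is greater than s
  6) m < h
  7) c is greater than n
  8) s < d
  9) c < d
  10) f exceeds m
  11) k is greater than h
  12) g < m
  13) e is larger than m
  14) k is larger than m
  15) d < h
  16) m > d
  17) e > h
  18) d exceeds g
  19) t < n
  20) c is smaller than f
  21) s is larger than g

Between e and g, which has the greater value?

Following the relations from g: g < s < t < n < c < d < m < h < k < e.
So g < e; e is the larger of the two.

e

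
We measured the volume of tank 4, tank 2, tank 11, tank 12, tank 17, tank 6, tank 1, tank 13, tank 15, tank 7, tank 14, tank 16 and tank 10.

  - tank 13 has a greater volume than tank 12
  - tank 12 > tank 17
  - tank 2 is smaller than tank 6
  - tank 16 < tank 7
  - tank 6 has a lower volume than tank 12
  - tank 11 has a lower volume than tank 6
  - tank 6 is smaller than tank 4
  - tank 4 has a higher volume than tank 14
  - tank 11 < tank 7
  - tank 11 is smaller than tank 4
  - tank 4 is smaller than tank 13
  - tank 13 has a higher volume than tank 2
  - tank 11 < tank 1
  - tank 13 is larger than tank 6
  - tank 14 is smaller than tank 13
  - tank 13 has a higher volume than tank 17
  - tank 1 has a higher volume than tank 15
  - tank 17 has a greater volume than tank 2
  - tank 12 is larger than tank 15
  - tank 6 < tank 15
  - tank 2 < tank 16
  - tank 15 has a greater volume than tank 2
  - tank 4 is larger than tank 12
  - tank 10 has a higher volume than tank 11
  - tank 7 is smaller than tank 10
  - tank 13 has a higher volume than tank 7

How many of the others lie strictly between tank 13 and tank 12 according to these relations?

The relations place tank 12 below tank 13. An element lies strictly between them when it is forced above tank 12 and also forced below tank 13.
Above tank 12: {tank 4}. Below tank 13: {tank 2, tank 16, tank 17, tank 11, tank 14, tank 6, tank 15, tank 7, tank 4}.
Intersection: {tank 4} — 1.

1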